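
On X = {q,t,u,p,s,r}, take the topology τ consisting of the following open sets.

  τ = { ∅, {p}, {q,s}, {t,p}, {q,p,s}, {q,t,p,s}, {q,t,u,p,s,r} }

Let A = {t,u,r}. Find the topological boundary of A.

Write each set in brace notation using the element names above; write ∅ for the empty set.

interior: largest open inside A is ∅ (from ∅)
cl via duality: int({q,p,s}) = {q,p,s}, so X∖{q,p,s} = {t,u,r}
cl∖int = {t,u,r}

{t,u,r}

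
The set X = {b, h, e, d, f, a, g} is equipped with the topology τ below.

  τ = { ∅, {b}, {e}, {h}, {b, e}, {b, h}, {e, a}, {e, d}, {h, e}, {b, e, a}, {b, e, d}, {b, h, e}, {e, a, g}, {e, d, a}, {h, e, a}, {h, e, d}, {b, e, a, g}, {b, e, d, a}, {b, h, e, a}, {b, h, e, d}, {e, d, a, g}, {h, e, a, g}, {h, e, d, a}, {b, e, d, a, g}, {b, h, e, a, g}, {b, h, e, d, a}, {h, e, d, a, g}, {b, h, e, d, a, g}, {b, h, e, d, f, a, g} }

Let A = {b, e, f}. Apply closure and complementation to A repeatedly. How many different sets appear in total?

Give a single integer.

8

X∖A={h, d, a, g}, int(X∖A)={h}, hence cl(A)={b, e, d, f, a, g}
Orbit (k=closure, c=complement):
  1. A     = {b, e, f}
  2. kA    = {b, e, d, f, a, g}
  3. cA    = {h, d, a, g}
  4. ckA   = {h}
  5. kcA   = {h, d, f, a, g}
  6. kckA  = {h, f}
  7. ckcA  = {b, e}
  8. ckckA = {b, e, d, a, g}
(closed under both — stop)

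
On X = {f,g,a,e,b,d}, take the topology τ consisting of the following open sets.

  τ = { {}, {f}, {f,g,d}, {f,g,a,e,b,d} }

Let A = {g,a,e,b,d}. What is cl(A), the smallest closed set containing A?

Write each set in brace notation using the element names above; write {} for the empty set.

{g,a,e,b,d}

complement {f}; its interior {f}; cl(A) = X∖{f} = {g,a,e,b,d}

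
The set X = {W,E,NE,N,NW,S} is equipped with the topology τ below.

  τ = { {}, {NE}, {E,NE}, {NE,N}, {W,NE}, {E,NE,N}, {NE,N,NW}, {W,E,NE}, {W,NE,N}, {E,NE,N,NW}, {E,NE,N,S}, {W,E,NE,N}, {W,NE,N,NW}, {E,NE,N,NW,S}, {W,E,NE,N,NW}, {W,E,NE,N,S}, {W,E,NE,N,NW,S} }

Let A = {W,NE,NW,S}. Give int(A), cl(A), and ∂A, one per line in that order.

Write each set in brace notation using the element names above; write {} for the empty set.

U open, U⊆A: {}, {NE}, {W,NE}. int(A) = ⋃ = {W,NE}
X∖A={E,N}, int(X∖A)={}, hence cl(A)={W,E,NE,N,NW,S}
∂A: remove int from cl → {E,N,NW,S}

int(A) = {W,NE}
cl(A)  = {W,E,NE,N,NW,S}
∂A     = {E,N,NW,S}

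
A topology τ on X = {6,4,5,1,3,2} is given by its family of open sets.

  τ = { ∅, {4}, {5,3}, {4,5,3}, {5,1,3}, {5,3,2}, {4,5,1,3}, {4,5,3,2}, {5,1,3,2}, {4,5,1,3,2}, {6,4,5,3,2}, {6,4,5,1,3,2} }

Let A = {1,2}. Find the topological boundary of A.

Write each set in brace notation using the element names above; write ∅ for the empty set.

{6,1,2}

interior: largest open inside A is ∅ (from ∅)
cl via duality: int({6,4,5,3}) = {4,5,3}, so X∖{4,5,3} = {6,1,2}
cl∖int = {6,1,2}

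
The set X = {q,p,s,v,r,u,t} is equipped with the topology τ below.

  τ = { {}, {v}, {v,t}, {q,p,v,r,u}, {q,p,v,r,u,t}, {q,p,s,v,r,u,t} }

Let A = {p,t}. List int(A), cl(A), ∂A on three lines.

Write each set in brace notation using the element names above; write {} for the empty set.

open subsets of A: {}; so int(A) = {}
closure: X∖int(X∖A) = X∖{v} = {q,p,s,r,u,t}
∂A = {q,p,s,r,u,t} minus {} = {q,p,s,r,u,t}

int(A) = {}
cl(A)  = {q,p,s,r,u,t}
∂A     = {q,p,s,r,u,t}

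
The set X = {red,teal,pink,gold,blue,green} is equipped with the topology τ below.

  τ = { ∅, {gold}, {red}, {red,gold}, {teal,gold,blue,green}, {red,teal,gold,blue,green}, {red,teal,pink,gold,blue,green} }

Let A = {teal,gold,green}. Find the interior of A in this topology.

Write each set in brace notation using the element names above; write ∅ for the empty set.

interior: largest open inside A is {gold} (from ∅, {gold})

{gold}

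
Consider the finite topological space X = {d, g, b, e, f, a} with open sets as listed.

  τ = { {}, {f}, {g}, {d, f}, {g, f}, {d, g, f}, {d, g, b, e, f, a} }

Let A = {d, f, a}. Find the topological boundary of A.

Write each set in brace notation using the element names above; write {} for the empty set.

interior: largest open inside A is {d, f} (from {}, {f}, {d, f})
cl via duality: int({g, b, e}) = {g}, so X∖{g} = {d, b, e, f, a}
cl∖int = {b, e, a}

{b, e, a}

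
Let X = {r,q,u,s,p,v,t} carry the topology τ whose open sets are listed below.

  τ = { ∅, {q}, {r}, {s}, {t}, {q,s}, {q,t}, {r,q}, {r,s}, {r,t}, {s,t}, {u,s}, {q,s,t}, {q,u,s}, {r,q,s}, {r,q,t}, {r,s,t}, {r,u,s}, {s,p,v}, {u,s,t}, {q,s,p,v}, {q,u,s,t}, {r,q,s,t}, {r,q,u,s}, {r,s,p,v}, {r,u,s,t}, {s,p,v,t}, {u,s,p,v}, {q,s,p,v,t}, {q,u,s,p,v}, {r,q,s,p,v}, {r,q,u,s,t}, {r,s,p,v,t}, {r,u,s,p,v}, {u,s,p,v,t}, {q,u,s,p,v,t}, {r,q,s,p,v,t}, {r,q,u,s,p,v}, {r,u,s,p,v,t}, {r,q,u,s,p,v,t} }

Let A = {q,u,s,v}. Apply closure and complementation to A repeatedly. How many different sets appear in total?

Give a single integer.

closure: X∖int(X∖A) = X∖{r,t} = {q,u,s,p,v}
Let k=closure and c=complement:
  1. A     = {q,u,s,v}
  2. kA    = {q,u,s,p,v}
  3. cA    = {r,p,t}
  4. ckA   = {r,t}
  5. kcA   = {r,p,v,t}
  6. ckcA  = {q,u,s}
— saturated at 6

6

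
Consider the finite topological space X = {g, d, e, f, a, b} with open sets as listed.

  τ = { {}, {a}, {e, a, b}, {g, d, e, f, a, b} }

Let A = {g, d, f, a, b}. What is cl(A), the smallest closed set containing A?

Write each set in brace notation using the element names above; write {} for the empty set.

{g, d, e, f, a, b}

closure: X∖int(X∖A) = X∖{} = {g, d, e, f, a, b}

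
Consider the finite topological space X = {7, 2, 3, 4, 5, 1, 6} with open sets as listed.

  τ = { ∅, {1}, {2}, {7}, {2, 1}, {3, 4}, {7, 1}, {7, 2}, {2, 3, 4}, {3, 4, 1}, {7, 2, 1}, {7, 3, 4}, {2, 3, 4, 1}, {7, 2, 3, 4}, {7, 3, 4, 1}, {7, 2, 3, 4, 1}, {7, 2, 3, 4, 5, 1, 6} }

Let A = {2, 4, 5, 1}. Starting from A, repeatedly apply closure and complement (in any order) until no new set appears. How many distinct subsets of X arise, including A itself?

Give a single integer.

closure: X∖int(X∖A) = X∖{7} = {2, 3, 4, 5, 1, 6}
Let k=closure and c=complement:
  1. A     = {2, 4, 5, 1}
  2. kA    = {2, 3, 4, 5, 1, 6}
  3. cA    = {7, 3, 6}
  4. ckA   = {7}
  5. kcA   = {7, 3, 4, 5, 6}
  6. kckA  = {7, 5, 6}
  7. ckcA  = {2, 1}
  8. ckckA = {2, 3, 4, 1}
  9. kckcA = {2, 5, 1, 6}
  10. ckckcA = {7, 3, 4}
— saturated at 10

10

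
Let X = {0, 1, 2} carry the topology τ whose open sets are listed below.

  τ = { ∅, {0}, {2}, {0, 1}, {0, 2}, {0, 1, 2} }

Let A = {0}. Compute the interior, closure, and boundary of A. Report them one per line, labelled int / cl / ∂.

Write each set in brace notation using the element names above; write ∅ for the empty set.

int(A) = {0}
cl(A)  = {0, 1}
∂A     = {1}

interior: largest open inside A is {0} (from ∅, {0})
cl via duality: int({1, 2}) = {2}, so X∖{2} = {0, 1}
cl∖int = {1}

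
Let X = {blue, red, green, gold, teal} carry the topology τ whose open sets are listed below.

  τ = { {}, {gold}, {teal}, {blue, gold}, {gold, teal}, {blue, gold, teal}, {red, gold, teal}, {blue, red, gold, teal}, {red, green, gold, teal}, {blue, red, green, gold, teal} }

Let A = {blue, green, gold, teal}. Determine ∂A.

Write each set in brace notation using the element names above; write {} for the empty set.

{red, green}

U open, U⊆A: {}, {gold}, {teal}, {blue, gold}, {gold, teal}, {blue, gold, teal}. int(A) = ⋃ = {blue, gold, teal}
X∖A={red}, int(X∖A)={}, hence cl(A)={blue, red, green, gold, teal}
∂A: remove int from cl → {red, green}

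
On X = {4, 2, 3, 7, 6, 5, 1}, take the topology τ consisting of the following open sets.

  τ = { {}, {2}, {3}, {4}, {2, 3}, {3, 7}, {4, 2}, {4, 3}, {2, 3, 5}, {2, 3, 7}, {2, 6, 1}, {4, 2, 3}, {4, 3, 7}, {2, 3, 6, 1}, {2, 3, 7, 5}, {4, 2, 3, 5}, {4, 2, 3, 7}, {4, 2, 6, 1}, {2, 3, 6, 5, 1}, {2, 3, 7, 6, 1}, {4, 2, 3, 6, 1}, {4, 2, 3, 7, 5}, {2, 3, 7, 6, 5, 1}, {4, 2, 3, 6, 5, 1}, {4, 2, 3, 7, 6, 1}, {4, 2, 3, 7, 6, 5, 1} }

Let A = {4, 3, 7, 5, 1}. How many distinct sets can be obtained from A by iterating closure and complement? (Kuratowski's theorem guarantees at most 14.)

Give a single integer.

cl via duality: int({2, 6}) = {2}, so X∖{2} = {4, 3, 7, 6, 5, 1}
Write k for closure, c for complement:
  1. A     = {4, 3, 7, 5, 1}
  2. kA    = {4, 3, 7, 6, 5, 1}
  3. cA    = {2, 6}
  4. ckA   = {2}
  5. kcA   = {2, 6, 5, 1}
  6. ckcA  = {4, 3, 7}
  7. kckcA = {4, 3, 7, 5}
  8. ckckcA = {2, 6, 1}
applying k or c yields no new set

8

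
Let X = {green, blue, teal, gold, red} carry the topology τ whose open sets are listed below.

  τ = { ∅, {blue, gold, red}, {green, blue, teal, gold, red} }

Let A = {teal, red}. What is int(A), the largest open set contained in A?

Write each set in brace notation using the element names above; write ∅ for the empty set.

∅

U open, U⊆A: ∅. int(A) = ⋃ = ∅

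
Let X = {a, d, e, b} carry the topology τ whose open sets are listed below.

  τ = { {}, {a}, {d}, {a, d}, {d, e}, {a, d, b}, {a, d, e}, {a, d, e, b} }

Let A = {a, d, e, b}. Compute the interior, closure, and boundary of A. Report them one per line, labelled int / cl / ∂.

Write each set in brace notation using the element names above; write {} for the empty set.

int(A) = {a, d, e, b}
cl(A)  = {a, d, e, b}
∂A     = {}

opens ⊆ A: {}, {d}, {a}, {d, e}, {a, d}, {a, d, b}, {a, d, e}, {a, d, e, b}; union → int = {a, d, e, b}
complement {}; its interior {}; cl(A) = X∖{} = {a, d, e, b}
boundary = {a, d, e, b} ∖ {a, d, e, b} = {}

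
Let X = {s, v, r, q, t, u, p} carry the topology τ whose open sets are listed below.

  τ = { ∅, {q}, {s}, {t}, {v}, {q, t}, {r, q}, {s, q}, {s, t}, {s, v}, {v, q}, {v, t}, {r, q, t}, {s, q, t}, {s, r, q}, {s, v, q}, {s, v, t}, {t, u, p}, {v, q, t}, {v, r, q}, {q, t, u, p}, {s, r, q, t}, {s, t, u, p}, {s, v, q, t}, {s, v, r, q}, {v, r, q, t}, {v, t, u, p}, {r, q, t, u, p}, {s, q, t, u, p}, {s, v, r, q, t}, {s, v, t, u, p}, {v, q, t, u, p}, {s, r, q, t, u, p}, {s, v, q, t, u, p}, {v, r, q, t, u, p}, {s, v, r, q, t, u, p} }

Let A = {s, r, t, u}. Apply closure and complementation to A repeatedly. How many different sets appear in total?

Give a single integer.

closure: X∖int(X∖A) = X∖{v, q} = {s, r, t, u, p}
Let k=closure and c=complement:
  1. A     = {s, r, t, u}
  2. kA    = {s, r, t, u, p}
  3. cA    = {v, q, p}
  4. ckA   = {v, q}
  5. kcA   = {v, r, q, u, p}
  6. kckA  = {v, r, q}
  7. ckcA  = {s, t}
  8. ckckA = {s, t, u, p}
— saturated at 8

8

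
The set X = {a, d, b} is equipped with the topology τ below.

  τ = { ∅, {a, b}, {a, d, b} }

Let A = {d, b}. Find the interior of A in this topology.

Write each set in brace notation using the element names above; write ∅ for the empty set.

open subsets of A: ∅; so int(A) = ∅

∅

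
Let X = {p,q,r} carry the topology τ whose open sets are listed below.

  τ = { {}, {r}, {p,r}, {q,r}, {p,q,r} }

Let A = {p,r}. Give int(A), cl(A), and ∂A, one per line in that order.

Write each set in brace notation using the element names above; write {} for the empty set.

opens ⊆ A: {}, {r}, {p,r}; union → int = {p,r}
complement {q}; its interior {}; cl(A) = X∖{} = {p,q,r}
boundary = {p,q,r} ∖ {p,r} = {q}

int(A) = {p,r}
cl(A)  = {p,q,r}
∂A     = {q}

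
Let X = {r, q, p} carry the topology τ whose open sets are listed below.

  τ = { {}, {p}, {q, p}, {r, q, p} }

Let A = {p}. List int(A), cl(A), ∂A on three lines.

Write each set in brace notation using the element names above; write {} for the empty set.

int(A) = {p}
cl(A)  = {r, q, p}
∂A     = {r, q}

open subsets of A: {}, {p}; so int(A) = {p}
closure: X∖int(X∖A) = X∖{} = {r, q, p}
∂A = {r, q, p} minus {p} = {r, q}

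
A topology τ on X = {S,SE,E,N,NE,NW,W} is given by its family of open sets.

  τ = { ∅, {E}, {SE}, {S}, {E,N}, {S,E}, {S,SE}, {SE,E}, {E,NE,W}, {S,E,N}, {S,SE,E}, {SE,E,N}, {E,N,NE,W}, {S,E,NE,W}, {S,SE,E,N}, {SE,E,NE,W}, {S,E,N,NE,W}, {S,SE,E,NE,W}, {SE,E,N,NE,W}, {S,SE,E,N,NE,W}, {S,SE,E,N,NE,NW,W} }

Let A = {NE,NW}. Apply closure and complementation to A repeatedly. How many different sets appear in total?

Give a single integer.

closure: X∖int(X∖A) = X∖{S,SE,E,N} = {NE,NW,W}
Let k=closure and c=complement:
  1. A     = {NE,NW}
  2. kA    = {NE,NW,W}
  3. cA    = {S,SE,E,N,W}
  4. ckA   = {S,SE,E,N}
  5. kcA   = {S,SE,E,N,NE,NW,W}
  6. ckcA  = ∅
— saturated at 6

6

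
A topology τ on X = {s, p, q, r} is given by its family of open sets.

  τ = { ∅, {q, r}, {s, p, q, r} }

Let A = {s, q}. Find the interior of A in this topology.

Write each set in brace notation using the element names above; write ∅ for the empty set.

interior: largest open inside A is ∅ (from ∅)

∅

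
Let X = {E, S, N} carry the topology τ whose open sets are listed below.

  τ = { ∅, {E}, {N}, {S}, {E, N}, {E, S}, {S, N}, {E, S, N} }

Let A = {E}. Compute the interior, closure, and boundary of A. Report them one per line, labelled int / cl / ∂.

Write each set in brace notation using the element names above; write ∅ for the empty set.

int(A) = {E}
cl(A)  = {E}
∂A     = ∅

opens ⊆ A: ∅, {E}; union → int = {E}
complement {S, N}; its interior {S, N}; cl(A) = X∖{S, N} = {E}
boundary = {E} ∖ {E} = ∅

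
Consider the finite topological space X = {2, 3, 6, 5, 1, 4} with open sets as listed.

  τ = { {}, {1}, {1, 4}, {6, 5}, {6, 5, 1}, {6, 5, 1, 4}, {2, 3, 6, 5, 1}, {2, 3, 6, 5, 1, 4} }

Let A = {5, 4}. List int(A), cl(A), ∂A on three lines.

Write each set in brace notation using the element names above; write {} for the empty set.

int(A) = {}
cl(A)  = {2, 3, 6, 5, 4}
∂A     = {2, 3, 6, 5, 4}

interior: largest open inside A is {} (from {})
cl via duality: int({2, 3, 6, 1}) = {1}, so X∖{1} = {2, 3, 6, 5, 4}
cl∖int = {2, 3, 6, 5, 4}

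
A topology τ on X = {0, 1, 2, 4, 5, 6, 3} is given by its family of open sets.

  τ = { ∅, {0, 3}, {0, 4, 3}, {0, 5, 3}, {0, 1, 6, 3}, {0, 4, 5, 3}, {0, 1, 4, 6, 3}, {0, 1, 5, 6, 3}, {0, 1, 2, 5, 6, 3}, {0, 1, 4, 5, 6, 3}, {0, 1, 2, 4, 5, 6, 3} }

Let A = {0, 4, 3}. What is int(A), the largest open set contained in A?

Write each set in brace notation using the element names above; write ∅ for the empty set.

{0, 4, 3}

opens ⊆ A: ∅, {0, 3}, {0, 4, 3}; union → int = {0, 4, 3}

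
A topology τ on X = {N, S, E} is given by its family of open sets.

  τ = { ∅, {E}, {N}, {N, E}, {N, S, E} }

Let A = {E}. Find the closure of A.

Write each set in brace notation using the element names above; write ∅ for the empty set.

{S, E}

X∖A={N, S}, int(X∖A)={N}, hence cl(A)={S, E}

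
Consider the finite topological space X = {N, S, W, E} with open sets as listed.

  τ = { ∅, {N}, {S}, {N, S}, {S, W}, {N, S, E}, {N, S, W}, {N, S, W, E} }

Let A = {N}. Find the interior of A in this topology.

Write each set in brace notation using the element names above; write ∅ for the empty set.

{N}

open subsets of A: ∅, {N}; so int(A) = {N}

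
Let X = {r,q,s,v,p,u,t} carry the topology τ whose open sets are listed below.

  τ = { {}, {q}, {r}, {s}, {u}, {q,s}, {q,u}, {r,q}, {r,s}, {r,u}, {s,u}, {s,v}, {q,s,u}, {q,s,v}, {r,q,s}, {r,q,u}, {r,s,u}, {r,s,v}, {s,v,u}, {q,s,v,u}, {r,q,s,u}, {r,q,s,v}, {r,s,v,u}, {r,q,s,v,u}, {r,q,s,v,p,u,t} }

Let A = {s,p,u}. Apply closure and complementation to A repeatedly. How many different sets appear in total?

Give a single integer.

cl via duality: int({r,q,v,t}) = {r,q}, so X∖{r,q} = {s,v,p,u,t}
Write k for closure, c for complement:
  1. A     = {s,p,u}
  2. kA    = {s,v,p,u,t}
  3. cA    = {r,q,v,t}
  4. ckA   = {r,q}
  5. kcA   = {r,q,v,p,t}
  6. kckA  = {r,q,p,t}
  7. ckcA  = {s,u}
  8. ckckA = {s,v,u}
applying k or c yields no new set

8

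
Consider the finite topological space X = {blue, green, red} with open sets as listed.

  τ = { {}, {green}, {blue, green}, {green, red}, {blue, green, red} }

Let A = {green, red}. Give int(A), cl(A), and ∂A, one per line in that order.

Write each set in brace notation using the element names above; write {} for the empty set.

int(A) = {green, red}
cl(A)  = {blue, green, red}
∂A     = {blue}

interior: largest open inside A is {green, red} (from {}, {green}, {green, red})
cl via duality: int({blue}) = {}, so X∖{} = {blue, green, red}
cl∖int = {blue}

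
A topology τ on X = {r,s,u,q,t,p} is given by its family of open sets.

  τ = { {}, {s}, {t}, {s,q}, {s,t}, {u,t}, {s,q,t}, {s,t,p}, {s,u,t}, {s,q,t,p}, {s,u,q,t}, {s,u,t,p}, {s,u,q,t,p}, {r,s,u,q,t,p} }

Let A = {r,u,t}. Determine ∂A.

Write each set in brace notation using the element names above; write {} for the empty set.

{r,p}

interior: largest open inside A is {u,t} (from {}, {t}, {u,t})
cl via duality: int({s,q,p}) = {s,q}, so X∖{s,q} = {r,u,t,p}
cl∖int = {r,p}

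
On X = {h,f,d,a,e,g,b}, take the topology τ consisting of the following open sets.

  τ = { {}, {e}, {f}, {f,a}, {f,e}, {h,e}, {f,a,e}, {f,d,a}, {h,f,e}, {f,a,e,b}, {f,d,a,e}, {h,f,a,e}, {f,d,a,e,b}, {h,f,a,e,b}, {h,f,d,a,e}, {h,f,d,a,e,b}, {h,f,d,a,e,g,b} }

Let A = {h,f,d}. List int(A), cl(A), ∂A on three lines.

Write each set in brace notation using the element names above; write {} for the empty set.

interior: largest open inside A is {f} (from {}, {f})
cl via duality: int({a,e,g,b}) = {e}, so X∖{e} = {h,f,d,a,g,b}
cl∖int = {h,d,a,g,b}

int(A) = {f}
cl(A)  = {h,f,d,a,g,b}
∂A     = {h,d,a,g,b}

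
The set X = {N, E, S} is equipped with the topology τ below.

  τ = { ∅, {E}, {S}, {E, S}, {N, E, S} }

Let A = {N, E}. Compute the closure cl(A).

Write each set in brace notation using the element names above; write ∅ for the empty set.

{N, E}

complement {S}; its interior {S}; cl(A) = X∖{S} = {N, E}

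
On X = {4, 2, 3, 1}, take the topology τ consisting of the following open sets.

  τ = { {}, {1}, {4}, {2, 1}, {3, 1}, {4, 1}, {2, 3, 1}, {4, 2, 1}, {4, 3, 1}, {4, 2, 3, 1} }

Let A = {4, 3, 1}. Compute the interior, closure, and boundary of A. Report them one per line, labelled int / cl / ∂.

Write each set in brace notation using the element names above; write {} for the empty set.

int(A) = {4, 3, 1}
cl(A)  = {4, 2, 3, 1}
∂A     = {2}

U open, U⊆A: {}, {4}, {1}, {3, 1}, {4, 1}, {4, 3, 1}. int(A) = ⋃ = {4, 3, 1}
X∖A={2}, int(X∖A)={}, hence cl(A)={4, 2, 3, 1}
∂A: remove int from cl → {2}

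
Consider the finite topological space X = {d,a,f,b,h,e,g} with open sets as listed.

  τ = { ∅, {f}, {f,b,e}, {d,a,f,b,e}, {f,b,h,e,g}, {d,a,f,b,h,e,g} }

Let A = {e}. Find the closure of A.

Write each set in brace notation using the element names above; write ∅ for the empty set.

{d,a,b,h,e,g}

complement {d,a,f,b,h,g}; its interior {f}; cl(A) = X∖{f} = {d,a,b,h,e,g}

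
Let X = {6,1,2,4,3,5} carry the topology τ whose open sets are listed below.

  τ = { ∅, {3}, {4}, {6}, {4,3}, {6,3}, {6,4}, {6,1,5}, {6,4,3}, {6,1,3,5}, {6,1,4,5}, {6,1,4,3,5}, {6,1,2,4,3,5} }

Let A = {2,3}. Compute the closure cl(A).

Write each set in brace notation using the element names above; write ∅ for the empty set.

{2,3}

complement {6,1,4,5}; its interior {6,1,4,5}; cl(A) = X∖{6,1,4,5} = {2,3}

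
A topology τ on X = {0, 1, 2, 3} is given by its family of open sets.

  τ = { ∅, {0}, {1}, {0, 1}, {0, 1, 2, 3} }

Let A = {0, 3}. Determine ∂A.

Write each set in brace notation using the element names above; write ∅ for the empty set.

U open, U⊆A: ∅, {0}. int(A) = ⋃ = {0}
X∖A={1, 2}, int(X∖A)={1}, hence cl(A)={0, 2, 3}
∂A: remove int from cl → {2, 3}

{2, 3}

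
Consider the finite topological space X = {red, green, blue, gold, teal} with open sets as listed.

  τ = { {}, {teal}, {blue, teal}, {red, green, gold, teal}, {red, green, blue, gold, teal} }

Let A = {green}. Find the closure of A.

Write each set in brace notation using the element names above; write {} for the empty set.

{red, green, gold}

closure: X∖int(X∖A) = X∖{blue, teal} = {red, green, gold}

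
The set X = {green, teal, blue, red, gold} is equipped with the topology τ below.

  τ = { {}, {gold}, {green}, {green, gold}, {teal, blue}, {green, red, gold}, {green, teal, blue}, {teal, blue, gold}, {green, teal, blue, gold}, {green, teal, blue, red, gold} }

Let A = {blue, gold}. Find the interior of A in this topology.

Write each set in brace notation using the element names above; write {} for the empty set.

{gold}

open subsets of A: {}, {gold}; so int(A) = {gold}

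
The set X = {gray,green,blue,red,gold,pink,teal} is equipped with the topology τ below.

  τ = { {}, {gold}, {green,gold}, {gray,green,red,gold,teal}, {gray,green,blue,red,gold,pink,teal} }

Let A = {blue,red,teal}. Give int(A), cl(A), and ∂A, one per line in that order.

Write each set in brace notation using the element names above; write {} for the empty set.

opens ⊆ A: {}; union → int = {}
complement {gray,green,gold,pink}; its interior {green,gold}; cl(A) = X∖{green,gold} = {gray,blue,red,pink,teal}
boundary = {gray,blue,red,pink,teal} ∖ {} = {gray,blue,red,pink,teal}

int(A) = {}
cl(A)  = {gray,blue,red,pink,teal}
∂A     = {gray,blue,red,pink,teal}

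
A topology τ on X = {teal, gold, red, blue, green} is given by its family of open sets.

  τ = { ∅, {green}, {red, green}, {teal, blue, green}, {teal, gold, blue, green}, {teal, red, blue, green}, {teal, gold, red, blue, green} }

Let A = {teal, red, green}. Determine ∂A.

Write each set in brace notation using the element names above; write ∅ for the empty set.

{teal, gold, blue}

opens ⊆ A: ∅, {green}, {red, green}; union → int = {red, green}
complement {gold, blue}; its interior ∅; cl(A) = X∖∅ = {teal, gold, red, blue, green}
boundary = {teal, gold, red, blue, green} ∖ {red, green} = {teal, gold, blue}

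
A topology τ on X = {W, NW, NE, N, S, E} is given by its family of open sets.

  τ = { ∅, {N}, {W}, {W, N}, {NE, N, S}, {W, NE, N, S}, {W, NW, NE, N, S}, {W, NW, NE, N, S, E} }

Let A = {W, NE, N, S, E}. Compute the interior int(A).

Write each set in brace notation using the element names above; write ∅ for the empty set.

U open, U⊆A: ∅, {N}, {W}, {W, N}, {NE, N, S}, {W, NE, N, S}. int(A) = ⋃ = {W, NE, N, S}

{W, NE, N, S}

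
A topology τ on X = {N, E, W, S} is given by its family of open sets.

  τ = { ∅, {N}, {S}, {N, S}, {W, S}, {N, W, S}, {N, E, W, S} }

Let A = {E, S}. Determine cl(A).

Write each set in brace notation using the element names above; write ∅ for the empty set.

X∖A={N, W}, int(X∖A)={N}, hence cl(A)={E, W, S}

{E, W, S}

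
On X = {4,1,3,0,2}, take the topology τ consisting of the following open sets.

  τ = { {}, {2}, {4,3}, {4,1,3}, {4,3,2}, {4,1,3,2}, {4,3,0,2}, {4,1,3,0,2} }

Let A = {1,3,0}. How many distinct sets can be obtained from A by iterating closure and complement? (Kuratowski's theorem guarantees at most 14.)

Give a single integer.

8

complement {4,2}; its interior {2}; cl(A) = X∖{2} = {4,1,3,0}
With k = closure, c = complement:
  1. A     = {1,3,0}
  2. kA    = {4,1,3,0}
  3. cA    = {4,2}
  4. ckA   = {2}
  5. kcA   = {4,1,3,0,2}
  6. kckA  = {0,2}
  7. ckcA  = {}
  8. ckckA = {4,1,3}
k, c of each give nothing new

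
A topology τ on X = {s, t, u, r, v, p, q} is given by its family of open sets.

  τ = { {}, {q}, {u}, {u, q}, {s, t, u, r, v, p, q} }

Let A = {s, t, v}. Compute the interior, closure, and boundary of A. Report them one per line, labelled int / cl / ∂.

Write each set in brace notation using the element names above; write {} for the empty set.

int(A) = {}
cl(A)  = {s, t, r, v, p}
∂A     = {s, t, r, v, p}

interior: largest open inside A is {} (from {})
cl via duality: int({u, r, p, q}) = {u, q}, so X∖{u, q} = {s, t, r, v, p}
cl∖int = {s, t, r, v, p}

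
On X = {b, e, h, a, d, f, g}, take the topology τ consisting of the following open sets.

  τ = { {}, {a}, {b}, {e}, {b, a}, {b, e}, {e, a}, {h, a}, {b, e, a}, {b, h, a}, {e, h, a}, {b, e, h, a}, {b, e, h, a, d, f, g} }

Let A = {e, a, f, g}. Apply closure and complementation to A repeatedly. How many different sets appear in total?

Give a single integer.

complement {b, h, d}; its interior {b}; cl(A) = X∖{b} = {e, h, a, d, f, g}
With k = closure, c = complement:
  1. A     = {e, a, f, g}
  2. kA    = {e, h, a, d, f, g}
  3. cA    = {b, h, d}
  4. ckA   = {b}
  5. kcA   = {b, h, d, f, g}
  6. kckA  = {b, d, f, g}
  7. ckcA  = {e, a}
  8. ckckA = {e, h, a}
k, c of each give nothing new

8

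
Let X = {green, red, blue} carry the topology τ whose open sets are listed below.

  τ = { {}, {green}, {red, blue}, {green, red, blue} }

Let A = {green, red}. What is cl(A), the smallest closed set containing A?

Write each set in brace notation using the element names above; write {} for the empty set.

complement {blue}; its interior {}; cl(A) = X∖{} = {green, red, blue}

{green, red, blue}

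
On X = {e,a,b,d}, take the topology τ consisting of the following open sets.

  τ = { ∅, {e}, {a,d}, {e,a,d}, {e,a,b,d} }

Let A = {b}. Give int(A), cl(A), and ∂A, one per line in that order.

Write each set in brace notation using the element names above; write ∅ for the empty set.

U open, U⊆A: ∅. int(A) = ⋃ = ∅
X∖A={e,a,d}, int(X∖A)={e,a,d}, hence cl(A)={b}
∂A: remove int from cl → {b}

int(A) = ∅
cl(A)  = {b}
∂A     = {b}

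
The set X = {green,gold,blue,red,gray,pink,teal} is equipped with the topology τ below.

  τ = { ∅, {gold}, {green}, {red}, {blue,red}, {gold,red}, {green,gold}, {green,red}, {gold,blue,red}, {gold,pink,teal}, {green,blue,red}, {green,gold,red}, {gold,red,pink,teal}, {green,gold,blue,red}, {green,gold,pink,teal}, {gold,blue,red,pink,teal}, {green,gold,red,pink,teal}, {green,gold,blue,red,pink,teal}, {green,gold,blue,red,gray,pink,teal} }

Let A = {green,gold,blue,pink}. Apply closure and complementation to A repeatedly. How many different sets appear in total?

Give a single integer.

cl via duality: int({red,gray,teal}) = {red}, so X∖{red} = {green,gold,blue,gray,pink,teal}
Write k for closure, c for complement:
  1. A     = {green,gold,blue,pink}
  2. kA    = {green,gold,blue,gray,pink,teal}
  3. cA    = {red,gray,teal}
  4. ckA   = {red}
  5. kcA   = {blue,red,gray,pink,teal}
  6. kckA  = {blue,red,gray}
  7. ckcA  = {green,gold}
  8. ckckA = {green,gold,pink,teal}
  9. kckcA = {green,gold,gray,pink,teal}
  10. ckckcA = {blue,red}
applying k or c yields no new set

10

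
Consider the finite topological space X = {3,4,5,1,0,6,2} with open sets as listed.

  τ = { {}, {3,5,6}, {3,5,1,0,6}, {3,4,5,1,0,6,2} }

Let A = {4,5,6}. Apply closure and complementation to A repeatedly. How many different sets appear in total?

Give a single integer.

4

X∖A={3,1,0,2}, int(X∖A)={}, hence cl(A)={3,4,5,1,0,6,2}
Orbit (k=closure, c=complement):
  1. A     = {4,5,6}
  2. kA    = {3,4,5,1,0,6,2}
  3. cA    = {3,1,0,2}
  4. ckA   = {}
(closed under both — stop)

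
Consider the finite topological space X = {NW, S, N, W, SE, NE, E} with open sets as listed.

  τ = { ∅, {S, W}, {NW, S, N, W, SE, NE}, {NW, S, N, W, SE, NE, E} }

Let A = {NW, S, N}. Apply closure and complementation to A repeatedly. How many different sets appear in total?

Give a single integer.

4

closure: X∖int(X∖A) = X∖∅ = {NW, S, N, W, SE, NE, E}
Let k=closure and c=complement:
  1. A     = {NW, S, N}
  2. kA    = {NW, S, N, W, SE, NE, E}
  3. cA    = {W, SE, NE, E}
  4. ckA   = ∅
— saturated at 4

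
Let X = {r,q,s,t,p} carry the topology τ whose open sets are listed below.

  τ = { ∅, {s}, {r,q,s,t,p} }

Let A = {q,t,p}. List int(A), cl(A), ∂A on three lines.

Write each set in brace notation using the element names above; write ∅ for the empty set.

int(A) = ∅
cl(A)  = {r,q,t,p}
∂A     = {r,q,t,p}

U open, U⊆A: ∅. int(A) = ⋃ = ∅
X∖A={r,s}, int(X∖A)={s}, hence cl(A)={r,q,t,p}
∂A: remove int from cl → {r,q,t,p}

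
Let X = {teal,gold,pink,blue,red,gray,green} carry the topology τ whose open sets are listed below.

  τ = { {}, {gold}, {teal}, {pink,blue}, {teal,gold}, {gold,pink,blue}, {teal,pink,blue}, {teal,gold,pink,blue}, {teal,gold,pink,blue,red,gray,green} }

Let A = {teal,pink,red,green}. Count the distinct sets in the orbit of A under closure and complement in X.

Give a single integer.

cl via duality: int({gold,blue,gray}) = {gold}, so X∖{gold} = {teal,pink,blue,red,gray,green}
Write k for closure, c for complement:
  1. A     = {teal,pink,red,green}
  2. kA    = {teal,pink,blue,red,gray,green}
  3. cA    = {gold,blue,gray}
  4. ckA   = {gold}
  5. kcA   = {gold,pink,blue,red,gray,green}
  6. kckA  = {gold,red,gray,green}
  7. ckcA  = {teal}
  8. ckckA = {teal,pink,blue}
  9. kckcA = {teal,red,gray,green}
  10. ckckcA = {gold,pink,blue}
applying k or c yields no new set

10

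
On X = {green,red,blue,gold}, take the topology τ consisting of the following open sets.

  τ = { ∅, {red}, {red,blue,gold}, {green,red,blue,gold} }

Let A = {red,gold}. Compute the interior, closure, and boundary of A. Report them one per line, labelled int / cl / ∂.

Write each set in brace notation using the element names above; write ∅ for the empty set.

int(A) = {red}
cl(A)  = {green,red,blue,gold}
∂A     = {green,blue,gold}

U open, U⊆A: ∅, {red}. int(A) = ⋃ = {red}
X∖A={green,blue}, int(X∖A)=∅, hence cl(A)={green,red,blue,gold}
∂A: remove int from cl → {green,blue,gold}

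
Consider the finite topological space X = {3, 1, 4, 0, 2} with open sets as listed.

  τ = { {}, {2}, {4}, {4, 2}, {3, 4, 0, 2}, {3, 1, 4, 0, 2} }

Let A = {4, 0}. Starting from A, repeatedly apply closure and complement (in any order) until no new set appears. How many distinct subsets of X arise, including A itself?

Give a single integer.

complement {3, 1, 2}; its interior {2}; cl(A) = X∖{2} = {3, 1, 4, 0}
With k = closure, c = complement:
  1. A     = {4, 0}
  2. kA    = {3, 1, 4, 0}
  3. cA    = {3, 1, 2}
  4. ckA   = {2}
  5. kcA   = {3, 1, 0, 2}
  6. ckcA  = {4}
k, c of each give nothing new

6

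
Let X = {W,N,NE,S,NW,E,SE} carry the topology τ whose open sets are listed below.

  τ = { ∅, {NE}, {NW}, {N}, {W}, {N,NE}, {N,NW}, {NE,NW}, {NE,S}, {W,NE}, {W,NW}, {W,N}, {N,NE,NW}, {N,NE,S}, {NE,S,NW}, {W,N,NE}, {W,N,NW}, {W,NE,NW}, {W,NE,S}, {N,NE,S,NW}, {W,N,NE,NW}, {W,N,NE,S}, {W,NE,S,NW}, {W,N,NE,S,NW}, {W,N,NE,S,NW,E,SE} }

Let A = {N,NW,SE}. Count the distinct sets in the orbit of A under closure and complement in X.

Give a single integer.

X∖A={W,NE,S,E}, int(X∖A)={W,NE,S}, hence cl(A)={N,NW,E,SE}
Orbit (k=closure, c=complement):
  1. A     = {N,NW,SE}
  2. kA    = {N,NW,E,SE}
  3. cA    = {W,NE,S,E}
  4. ckA   = {W,NE,S}
  5. kcA   = {W,NE,S,E,SE}
  6. ckcA  = {N,NW}
(closed under both — stop)

6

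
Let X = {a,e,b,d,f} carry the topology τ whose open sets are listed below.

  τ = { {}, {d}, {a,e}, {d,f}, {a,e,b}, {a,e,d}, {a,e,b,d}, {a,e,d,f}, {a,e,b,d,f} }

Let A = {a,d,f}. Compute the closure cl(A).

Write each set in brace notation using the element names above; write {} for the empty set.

{a,e,b,d,f}

closure: X∖int(X∖A) = X∖{} = {a,e,b,d,f}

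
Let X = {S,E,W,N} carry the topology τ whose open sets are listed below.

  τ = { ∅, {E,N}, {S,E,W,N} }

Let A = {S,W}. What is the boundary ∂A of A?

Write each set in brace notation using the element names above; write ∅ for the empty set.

open subsets of A: ∅; so int(A) = ∅
closure: X∖int(X∖A) = X∖{E,N} = {S,W}
∂A = {S,W} minus ∅ = {S,W}

{S,W}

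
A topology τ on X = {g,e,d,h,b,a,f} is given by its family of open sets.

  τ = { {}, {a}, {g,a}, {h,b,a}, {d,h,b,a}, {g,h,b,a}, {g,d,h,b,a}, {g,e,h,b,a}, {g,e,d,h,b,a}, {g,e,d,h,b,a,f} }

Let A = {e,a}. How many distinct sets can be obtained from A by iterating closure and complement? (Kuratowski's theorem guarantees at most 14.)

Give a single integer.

6

complement {g,d,h,b,f}; its interior {}; cl(A) = X∖{} = {g,e,d,h,b,a,f}
With k = closure, c = complement:
  1. A     = {e,a}
  2. kA    = {g,e,d,h,b,a,f}
  3. cA    = {g,d,h,b,f}
  4. ckA   = {}
  5. kcA   = {g,e,d,h,b,f}
  6. ckcA  = {a}
k, c of each give nothing new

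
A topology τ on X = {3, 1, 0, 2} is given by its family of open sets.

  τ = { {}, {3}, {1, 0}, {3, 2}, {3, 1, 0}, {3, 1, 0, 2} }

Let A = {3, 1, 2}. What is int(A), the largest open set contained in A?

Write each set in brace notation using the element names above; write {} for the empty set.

opens ⊆ A: {}, {3}, {3, 2}; union → int = {3, 2}

{3, 2}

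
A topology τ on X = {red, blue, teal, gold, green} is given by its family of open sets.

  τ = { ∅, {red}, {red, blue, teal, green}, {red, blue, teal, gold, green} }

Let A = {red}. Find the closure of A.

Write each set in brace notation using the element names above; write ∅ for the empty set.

{red, blue, teal, gold, green}

X∖A={blue, teal, gold, green}, int(X∖A)=∅, hence cl(A)={red, blue, teal, gold, green}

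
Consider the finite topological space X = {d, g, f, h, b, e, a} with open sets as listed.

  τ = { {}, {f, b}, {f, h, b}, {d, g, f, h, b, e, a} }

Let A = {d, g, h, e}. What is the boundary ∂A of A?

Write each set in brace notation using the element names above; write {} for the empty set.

{d, g, h, e, a}

interior: largest open inside A is {} (from {})
cl via duality: int({f, b, a}) = {f, b}, so X∖{f, b} = {d, g, h, e, a}
cl∖int = {d, g, h, e, a}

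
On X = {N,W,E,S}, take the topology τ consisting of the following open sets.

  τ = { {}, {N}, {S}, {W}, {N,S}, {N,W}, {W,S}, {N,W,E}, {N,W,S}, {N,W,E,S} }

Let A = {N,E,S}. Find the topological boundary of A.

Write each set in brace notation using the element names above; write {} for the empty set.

{E}

opens ⊆ A: {}, {S}, {N}, {N,S}; union → int = {N,S}
complement {W}; its interior {W}; cl(A) = X∖{W} = {N,E,S}
boundary = {N,E,S} ∖ {N,S} = {E}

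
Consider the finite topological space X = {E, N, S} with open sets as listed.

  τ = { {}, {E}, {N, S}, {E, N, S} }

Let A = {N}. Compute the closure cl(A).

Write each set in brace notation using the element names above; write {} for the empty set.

{N, S}

closure: X∖int(X∖A) = X∖{E} = {N, S}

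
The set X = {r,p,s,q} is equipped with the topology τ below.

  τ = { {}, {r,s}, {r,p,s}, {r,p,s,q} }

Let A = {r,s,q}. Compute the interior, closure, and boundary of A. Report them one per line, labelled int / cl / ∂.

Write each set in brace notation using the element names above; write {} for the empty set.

U open, U⊆A: {}, {r,s}. int(A) = ⋃ = {r,s}
X∖A={p}, int(X∖A)={}, hence cl(A)={r,p,s,q}
∂A: remove int from cl → {p,q}

int(A) = {r,s}
cl(A)  = {r,p,s,q}
∂A     = {p,q}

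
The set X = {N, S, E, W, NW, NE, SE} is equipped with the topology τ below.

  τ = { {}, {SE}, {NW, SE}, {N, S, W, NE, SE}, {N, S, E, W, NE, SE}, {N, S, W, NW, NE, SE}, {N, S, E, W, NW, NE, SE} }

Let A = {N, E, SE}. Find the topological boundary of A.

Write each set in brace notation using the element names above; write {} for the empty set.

{N, S, E, W, NW, NE}

U open, U⊆A: {}, {SE}. int(A) = ⋃ = {SE}
X∖A={S, W, NW, NE}, int(X∖A)={}, hence cl(A)={N, S, E, W, NW, NE, SE}
∂A: remove int from cl → {N, S, E, W, NW, NE}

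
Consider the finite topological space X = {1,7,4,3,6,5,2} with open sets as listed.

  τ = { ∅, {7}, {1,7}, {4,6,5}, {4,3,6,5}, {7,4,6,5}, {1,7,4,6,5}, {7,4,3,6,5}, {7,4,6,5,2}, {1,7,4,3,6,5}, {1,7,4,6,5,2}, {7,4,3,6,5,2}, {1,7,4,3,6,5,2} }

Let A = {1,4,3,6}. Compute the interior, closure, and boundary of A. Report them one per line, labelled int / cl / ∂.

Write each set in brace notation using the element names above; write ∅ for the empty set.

U open, U⊆A: ∅. int(A) = ⋃ = ∅
X∖A={7,5,2}, int(X∖A)={7}, hence cl(A)={1,4,3,6,5,2}
∂A: remove int from cl → {1,4,3,6,5,2}

int(A) = ∅
cl(A)  = {1,4,3,6,5,2}
∂A     = {1,4,3,6,5,2}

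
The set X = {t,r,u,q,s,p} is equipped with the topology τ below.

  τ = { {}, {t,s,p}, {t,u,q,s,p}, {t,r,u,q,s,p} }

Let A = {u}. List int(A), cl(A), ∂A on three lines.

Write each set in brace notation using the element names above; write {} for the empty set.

interior: largest open inside A is {} (from {})
cl via duality: int({t,r,q,s,p}) = {t,s,p}, so X∖{t,s,p} = {r,u,q}
cl∖int = {r,u,q}

int(A) = {}
cl(A)  = {r,u,q}
∂A     = {r,u,q}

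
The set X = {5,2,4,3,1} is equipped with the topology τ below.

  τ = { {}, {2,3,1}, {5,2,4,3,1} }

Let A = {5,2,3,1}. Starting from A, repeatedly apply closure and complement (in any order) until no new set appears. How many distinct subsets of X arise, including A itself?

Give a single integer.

6

closure: X∖int(X∖A) = X∖{} = {5,2,4,3,1}
Let k=closure and c=complement:
  1. A     = {5,2,3,1}
  2. kA    = {5,2,4,3,1}
  3. cA    = {4}
  4. ckA   = {}
  5. kcA   = {5,4}
  6. ckcA  = {2,3,1}
— saturated at 6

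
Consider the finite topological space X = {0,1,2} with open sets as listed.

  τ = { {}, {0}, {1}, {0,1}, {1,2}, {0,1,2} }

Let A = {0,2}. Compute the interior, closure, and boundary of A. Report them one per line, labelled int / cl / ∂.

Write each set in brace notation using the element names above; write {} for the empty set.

int(A) = {0}
cl(A)  = {0,2}
∂A     = {2}

open subsets of A: {}, {0}; so int(A) = {0}
closure: X∖int(X∖A) = X∖{1} = {0,2}
∂A = {0,2} minus {0} = {2}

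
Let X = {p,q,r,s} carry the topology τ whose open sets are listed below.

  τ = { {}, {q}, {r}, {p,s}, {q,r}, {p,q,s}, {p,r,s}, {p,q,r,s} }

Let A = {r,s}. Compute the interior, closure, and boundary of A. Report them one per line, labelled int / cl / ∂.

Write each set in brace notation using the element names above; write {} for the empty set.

U open, U⊆A: {}, {r}. int(A) = ⋃ = {r}
X∖A={p,q}, int(X∖A)={q}, hence cl(A)={p,r,s}
∂A: remove int from cl → {p,s}

int(A) = {r}
cl(A)  = {p,r,s}
∂A     = {p,s}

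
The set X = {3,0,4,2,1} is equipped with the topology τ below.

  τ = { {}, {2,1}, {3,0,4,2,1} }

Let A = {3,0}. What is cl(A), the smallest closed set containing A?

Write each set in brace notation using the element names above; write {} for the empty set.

{3,0,4}

complement {4,2,1}; its interior {2,1}; cl(A) = X∖{2,1} = {3,0,4}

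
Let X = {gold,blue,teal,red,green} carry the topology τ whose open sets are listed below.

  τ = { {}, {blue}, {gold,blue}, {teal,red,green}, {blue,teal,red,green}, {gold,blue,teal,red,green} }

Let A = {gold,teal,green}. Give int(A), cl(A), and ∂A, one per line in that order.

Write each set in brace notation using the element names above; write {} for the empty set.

int(A) = {}
cl(A)  = {gold,teal,red,green}
∂A     = {gold,teal,red,green}

U open, U⊆A: {}. int(A) = ⋃ = {}
X∖A={blue,red}, int(X∖A)={blue}, hence cl(A)={gold,teal,red,green}
∂A: remove int from cl → {gold,teal,red,green}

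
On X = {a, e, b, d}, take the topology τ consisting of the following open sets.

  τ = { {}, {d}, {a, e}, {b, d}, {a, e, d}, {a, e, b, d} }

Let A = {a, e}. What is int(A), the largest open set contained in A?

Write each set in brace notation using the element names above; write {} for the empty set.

open subsets of A: {}, {a, e}; so int(A) = {a, e}

{a, e}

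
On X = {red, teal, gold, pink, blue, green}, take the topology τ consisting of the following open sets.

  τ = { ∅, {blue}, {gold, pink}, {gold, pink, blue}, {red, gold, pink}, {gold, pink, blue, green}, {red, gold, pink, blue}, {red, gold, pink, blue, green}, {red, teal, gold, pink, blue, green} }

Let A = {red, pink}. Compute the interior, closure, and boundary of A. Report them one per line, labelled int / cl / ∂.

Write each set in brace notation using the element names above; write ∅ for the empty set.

int(A) = ∅
cl(A)  = {red, teal, gold, pink, green}
∂A     = {red, teal, gold, pink, green}

open subsets of A: ∅; so int(A) = ∅
closure: X∖int(X∖A) = X∖{blue} = {red, teal, gold, pink, green}
∂A = {red, teal, gold, pink, green} minus ∅ = {red, teal, gold, pink, green}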